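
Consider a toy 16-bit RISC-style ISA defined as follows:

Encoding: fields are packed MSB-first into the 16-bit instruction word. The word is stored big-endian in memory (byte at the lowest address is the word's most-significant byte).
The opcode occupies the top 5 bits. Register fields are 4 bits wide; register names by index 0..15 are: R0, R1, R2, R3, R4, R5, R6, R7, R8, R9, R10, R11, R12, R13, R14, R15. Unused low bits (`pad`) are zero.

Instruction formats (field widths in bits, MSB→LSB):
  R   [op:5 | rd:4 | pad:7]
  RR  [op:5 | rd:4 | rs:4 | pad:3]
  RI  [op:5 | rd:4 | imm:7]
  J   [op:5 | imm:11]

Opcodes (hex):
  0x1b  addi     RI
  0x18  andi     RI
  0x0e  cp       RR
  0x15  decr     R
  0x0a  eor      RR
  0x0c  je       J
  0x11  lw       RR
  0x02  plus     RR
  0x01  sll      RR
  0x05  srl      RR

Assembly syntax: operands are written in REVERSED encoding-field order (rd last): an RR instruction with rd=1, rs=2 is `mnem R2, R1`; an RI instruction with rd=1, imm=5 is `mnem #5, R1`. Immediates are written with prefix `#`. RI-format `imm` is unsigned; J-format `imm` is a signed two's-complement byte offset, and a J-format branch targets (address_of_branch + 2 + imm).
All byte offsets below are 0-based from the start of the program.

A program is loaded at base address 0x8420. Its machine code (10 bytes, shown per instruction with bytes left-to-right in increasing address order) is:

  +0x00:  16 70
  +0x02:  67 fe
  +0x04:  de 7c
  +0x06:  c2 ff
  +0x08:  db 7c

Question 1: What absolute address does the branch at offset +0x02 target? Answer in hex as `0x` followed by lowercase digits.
0x8422

+0x02: 67 fe ⇒ word 0x67fe (big)
  opcode bits[15:11]=0xc: je/J
  imm@[10:0]=0x7fe (s11→-2) ⇒ #-2
  target = base 0x8420 + off 0x02 + 2 + imm -2 = 0x8422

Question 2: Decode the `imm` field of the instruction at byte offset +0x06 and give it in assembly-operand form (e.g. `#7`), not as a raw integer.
@+06  big-endian(c2 ff) = 0xc2ff
  top 5b → 0x18 → andi [RI]
  rd@[10:7]=0x5 ⇒ R5
  imm@[6:0]=0x7f ⇒ #127

#127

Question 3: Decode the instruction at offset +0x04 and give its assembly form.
addi #124, R12

off 0x04: read de 7c as big → 0xde7c
  top 5b → 0x1b → addi [RI]
  rd: (w>>7)&0xf=0xc → R12
  imm: (w>>0)&0x7f=0x7c → #124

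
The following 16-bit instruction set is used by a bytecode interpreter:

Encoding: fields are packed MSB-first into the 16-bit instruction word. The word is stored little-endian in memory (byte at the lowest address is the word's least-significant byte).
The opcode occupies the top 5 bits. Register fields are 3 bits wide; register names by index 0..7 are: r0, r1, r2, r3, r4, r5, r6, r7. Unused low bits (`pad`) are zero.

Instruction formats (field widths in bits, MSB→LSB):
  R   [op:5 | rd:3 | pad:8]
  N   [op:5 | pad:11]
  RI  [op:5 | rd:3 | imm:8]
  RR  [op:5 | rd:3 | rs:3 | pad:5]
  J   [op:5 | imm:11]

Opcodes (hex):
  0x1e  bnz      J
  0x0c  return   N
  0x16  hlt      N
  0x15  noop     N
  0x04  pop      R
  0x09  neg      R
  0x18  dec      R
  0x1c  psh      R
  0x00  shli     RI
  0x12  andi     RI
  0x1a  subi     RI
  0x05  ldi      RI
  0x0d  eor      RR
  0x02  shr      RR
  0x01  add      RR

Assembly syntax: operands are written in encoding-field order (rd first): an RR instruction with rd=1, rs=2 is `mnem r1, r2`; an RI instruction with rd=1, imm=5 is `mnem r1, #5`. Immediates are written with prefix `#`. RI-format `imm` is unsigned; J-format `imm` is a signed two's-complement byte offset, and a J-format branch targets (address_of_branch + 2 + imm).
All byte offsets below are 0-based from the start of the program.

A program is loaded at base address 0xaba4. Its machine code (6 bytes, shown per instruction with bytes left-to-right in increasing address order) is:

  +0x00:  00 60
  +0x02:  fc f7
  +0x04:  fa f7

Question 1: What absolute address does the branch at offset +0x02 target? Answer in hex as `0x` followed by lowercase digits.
@+02  little-endian(fc f7) = 0xf7fc
  opcode bits[15:11]=0x1e: bnz/J
  imm: (w>>0)&0x7ff=0x7fc (s11→-4) → #-4
  target = base 0xaba4 + off 0x02 + 2 + imm -4 = 0xaba4

0xaba4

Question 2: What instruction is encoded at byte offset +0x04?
off 0x04: read fa f7 as little → 0xf7fa
  top 5b → 0x1e → bnz [J]
  imm@[10:0]=0x7fa (s11→-6) ⇒ #-6

bnz #-6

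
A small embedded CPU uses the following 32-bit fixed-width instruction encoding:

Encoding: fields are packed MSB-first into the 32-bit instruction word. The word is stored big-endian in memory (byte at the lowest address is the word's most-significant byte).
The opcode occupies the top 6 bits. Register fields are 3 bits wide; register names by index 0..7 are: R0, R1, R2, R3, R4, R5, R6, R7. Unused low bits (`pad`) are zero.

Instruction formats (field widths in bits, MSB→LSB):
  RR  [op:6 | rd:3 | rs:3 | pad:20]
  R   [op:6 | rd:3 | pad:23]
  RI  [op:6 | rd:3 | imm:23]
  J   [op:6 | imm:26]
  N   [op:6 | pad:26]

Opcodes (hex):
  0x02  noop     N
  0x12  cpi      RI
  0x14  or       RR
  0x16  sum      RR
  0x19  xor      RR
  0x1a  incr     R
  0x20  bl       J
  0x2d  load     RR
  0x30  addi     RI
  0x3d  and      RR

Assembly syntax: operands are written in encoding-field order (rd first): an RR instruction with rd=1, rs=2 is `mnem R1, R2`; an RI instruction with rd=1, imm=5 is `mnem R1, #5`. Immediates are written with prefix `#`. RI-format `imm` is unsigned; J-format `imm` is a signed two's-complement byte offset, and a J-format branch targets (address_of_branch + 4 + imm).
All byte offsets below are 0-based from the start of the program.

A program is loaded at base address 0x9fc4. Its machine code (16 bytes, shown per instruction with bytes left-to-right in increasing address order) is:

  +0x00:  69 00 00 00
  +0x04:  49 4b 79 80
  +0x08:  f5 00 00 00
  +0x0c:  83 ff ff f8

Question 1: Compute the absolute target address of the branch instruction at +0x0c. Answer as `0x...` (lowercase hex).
off 0x0c: read 83 ff ff f8 as big → 0x83fffff8
  op=0x83fffff8>>26=0x20 ⇒ bl (J)
  imm@[25:0]=0x3fffff8 (s26→-8) ⇒ #-8
  target = base 0x9fc4 + off 0x0c + 4 + imm -8 = 0x9fcc

0x9fcc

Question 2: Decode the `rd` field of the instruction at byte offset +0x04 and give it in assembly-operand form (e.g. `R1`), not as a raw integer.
R2

@+04  big-endian(49 4b 79 80) = 0x494b7980
  op=0x494b7980>>26=0x12 ⇒ cpi (RI)
  rd@[25:23]=0x2 ⇒ R2
  imm@[22:0]=0x4b7980 ⇒ #4946304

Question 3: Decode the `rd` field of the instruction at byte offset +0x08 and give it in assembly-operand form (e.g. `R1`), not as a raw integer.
R2

@+08  big-endian(f5 00 00 00) = 0xf5000000
  op=0xf5000000>>26=0x3d ⇒ and (RR)
  rd@[25:23]=0x2 ⇒ R2
  rs@[22:20]=0x0 ⇒ R0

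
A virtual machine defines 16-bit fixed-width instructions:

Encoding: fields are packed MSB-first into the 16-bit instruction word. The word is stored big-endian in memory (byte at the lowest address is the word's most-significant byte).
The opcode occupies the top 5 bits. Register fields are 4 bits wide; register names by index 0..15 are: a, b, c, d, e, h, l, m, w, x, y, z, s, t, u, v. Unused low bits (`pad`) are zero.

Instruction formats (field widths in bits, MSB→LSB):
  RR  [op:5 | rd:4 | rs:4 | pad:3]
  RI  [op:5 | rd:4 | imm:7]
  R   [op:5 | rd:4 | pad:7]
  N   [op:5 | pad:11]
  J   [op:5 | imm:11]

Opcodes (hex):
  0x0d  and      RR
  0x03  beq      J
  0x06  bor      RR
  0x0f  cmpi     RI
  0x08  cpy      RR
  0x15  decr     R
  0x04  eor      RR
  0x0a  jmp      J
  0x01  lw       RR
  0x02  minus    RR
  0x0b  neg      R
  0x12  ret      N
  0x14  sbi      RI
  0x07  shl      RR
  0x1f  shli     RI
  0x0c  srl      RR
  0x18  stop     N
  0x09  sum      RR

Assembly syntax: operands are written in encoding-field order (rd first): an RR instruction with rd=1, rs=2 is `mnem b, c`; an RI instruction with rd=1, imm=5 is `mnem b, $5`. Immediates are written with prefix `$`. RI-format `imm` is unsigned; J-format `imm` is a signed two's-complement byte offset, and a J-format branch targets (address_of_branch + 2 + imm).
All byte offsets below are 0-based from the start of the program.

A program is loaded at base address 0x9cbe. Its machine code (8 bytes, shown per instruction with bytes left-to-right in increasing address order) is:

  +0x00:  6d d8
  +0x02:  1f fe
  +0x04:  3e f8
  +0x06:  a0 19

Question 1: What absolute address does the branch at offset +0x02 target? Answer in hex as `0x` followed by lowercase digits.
+0x02: 1f fe ⇒ word 0x1ffe (big)
  opcode bits[15:11]=0x3: beq/J
  imm@[10:0]=0x7fe (s11→-2) ⇒ $-2
  target = base 0x9cbe + off 0x02 + 2 + imm -2 = 0x9cc0

0x9cc0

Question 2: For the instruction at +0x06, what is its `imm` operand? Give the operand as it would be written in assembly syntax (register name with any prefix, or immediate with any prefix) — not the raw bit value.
+0x06: a0 19 ⇒ word 0xa019 (big)
  opcode bits[15:11]=0x14: sbi/RI
  rd@[10:7]=0x0 ⇒ a
  imm@[6:0]=0x19 ⇒ $25

$25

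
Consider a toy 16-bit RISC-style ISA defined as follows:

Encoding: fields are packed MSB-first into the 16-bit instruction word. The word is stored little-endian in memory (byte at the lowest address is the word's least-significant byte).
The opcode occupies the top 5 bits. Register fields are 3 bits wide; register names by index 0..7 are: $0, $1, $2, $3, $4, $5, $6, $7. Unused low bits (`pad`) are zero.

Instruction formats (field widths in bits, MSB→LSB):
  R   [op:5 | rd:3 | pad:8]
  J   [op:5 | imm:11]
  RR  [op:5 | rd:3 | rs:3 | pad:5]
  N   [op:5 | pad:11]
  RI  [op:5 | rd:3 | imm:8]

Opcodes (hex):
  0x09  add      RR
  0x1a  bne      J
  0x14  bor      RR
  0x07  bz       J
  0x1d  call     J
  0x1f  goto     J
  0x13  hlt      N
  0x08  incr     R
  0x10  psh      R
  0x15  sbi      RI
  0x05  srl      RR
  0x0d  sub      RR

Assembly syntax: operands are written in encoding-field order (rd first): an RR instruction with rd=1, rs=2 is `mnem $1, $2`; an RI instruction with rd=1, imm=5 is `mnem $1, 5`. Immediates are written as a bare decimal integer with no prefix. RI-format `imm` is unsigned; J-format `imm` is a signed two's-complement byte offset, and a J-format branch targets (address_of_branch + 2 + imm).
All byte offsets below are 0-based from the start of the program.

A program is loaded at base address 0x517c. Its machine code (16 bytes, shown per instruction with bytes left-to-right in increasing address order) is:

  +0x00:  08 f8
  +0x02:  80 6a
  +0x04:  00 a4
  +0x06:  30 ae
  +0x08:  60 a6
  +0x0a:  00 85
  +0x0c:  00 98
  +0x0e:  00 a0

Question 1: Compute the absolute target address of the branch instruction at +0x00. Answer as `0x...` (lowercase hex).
+0x00: 08 f8 ⇒ word 0xf808 (little)
  op=0xf808>>11=0x1f ⇒ goto (J)
  imm@[10:0]=0x8 ⇒ 8
  target = base 0x517c + off 0x00 + 2 + imm 8 = 0x5186

0x5186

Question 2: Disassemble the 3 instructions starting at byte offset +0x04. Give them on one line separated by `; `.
off 0x04: read 00 a4 as little → 0xa400
  top 5b → 0x14 → bor [RR]
  rd@[10:8]=0x4 ⇒ $4
  rs@[7:5]=0x0 ⇒ $0
off 0x06: read 30 ae as little → 0xae30
  top 5b → 0x15 → sbi [RI]
  rd@[10:8]=0x6 ⇒ $6
  imm@[7:0]=0x30 ⇒ 48
off 0x08: read 60 a6 as little → 0xa660
  top 5b → 0x14 → bor [RR]
  rd@[10:8]=0x6 ⇒ $6
  rs@[7:5]=0x3 ⇒ $3

bor $4, $0; sbi $6, 48; bor $6, $3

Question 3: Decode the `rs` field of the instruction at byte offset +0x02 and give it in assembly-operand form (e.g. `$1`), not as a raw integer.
off 0x02: read 80 6a as little → 0x6a80
  opcode bits[15:11]=0xd: sub/RR
  rd: (w>>8)&0x7=0x2 → $2
  rs: (w>>5)&0x7=0x4 → $4

$4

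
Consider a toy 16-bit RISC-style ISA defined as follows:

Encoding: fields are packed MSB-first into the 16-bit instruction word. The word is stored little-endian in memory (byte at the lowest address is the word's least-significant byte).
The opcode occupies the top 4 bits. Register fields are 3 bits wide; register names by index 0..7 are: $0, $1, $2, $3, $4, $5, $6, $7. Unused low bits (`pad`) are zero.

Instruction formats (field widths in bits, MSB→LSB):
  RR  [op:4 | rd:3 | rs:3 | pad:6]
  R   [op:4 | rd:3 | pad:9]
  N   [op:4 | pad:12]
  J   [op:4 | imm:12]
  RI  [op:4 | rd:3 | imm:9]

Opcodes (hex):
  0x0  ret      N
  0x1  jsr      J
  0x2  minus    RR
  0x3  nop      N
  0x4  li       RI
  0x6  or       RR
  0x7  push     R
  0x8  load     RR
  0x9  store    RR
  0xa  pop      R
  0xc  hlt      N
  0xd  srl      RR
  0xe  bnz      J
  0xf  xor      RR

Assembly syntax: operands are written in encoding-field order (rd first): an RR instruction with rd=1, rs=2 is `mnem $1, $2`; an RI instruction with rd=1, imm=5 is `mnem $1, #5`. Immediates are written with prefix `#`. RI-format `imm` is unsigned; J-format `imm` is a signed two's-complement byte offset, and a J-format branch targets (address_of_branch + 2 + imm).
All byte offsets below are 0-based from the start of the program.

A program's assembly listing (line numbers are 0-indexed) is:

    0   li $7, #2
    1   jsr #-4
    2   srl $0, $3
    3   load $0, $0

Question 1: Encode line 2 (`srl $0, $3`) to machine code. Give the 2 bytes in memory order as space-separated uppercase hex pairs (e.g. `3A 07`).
L2: srl op=0xd:4|rd=0:3|rs=3:3|pad=0:6 ⇒ 0xd0c0 ⇒ little c0 d0

C0 D0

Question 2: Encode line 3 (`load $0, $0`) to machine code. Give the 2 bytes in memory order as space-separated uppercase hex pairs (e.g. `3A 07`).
L3: load op=0x8:4|rd=0:3|rs=0:3|pad=0:6 ⇒ 0x8000 ⇒ little 00 80

00 80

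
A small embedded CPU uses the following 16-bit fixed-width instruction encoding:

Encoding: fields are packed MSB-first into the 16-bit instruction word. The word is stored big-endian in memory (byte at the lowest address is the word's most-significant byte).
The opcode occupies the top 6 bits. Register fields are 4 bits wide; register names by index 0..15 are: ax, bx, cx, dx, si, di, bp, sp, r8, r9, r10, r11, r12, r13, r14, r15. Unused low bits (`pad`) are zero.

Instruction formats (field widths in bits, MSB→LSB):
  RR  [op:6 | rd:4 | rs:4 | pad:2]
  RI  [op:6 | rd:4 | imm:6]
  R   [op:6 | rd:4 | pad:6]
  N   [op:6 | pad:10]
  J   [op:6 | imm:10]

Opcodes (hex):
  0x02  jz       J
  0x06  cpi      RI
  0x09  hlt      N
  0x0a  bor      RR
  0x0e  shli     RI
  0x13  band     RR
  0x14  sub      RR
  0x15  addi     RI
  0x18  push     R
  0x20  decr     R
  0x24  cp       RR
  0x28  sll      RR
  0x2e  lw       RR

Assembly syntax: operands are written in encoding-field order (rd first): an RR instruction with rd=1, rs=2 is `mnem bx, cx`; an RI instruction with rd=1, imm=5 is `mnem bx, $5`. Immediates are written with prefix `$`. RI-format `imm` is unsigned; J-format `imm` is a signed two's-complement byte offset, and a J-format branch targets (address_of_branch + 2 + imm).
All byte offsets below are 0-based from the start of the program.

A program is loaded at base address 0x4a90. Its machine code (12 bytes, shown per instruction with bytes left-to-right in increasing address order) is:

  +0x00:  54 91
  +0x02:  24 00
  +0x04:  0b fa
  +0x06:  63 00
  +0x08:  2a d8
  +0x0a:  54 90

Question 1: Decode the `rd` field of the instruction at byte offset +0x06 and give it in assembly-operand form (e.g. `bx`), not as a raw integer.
r12

+0x06: 63 00 ⇒ word 0x6300 (big)
  top 6b → 0x18 → push [R]
  rd@[9:6]=0xc ⇒ r12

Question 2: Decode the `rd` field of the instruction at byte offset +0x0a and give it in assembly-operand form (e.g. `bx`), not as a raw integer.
cx

[0a] 54 90 → 0x5490
  op=0x5490>>10=0x15 ⇒ addi (RI)
  [9:6] rd=2 = cx
  [5:0] imm=16 = $16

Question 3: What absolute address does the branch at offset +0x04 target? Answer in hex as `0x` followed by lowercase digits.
off 0x04: read 0b fa as big → 0x0bfa
  top 6b → 0x2 → jz [J]
  [9:0] imm=1018 (s10→-6) = $-6
  target = base 0x4a90 + off 0x04 + 2 + imm -6 = 0x4a90

0x4a90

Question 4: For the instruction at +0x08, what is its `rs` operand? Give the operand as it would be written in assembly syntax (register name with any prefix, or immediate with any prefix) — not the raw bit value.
bp

off 0x08: read 2a d8 as big → 0x2ad8
  top 6b → 0xa → bor [RR]
  [9:6] rd=11 = r11
  [5:2] rs=6 = bp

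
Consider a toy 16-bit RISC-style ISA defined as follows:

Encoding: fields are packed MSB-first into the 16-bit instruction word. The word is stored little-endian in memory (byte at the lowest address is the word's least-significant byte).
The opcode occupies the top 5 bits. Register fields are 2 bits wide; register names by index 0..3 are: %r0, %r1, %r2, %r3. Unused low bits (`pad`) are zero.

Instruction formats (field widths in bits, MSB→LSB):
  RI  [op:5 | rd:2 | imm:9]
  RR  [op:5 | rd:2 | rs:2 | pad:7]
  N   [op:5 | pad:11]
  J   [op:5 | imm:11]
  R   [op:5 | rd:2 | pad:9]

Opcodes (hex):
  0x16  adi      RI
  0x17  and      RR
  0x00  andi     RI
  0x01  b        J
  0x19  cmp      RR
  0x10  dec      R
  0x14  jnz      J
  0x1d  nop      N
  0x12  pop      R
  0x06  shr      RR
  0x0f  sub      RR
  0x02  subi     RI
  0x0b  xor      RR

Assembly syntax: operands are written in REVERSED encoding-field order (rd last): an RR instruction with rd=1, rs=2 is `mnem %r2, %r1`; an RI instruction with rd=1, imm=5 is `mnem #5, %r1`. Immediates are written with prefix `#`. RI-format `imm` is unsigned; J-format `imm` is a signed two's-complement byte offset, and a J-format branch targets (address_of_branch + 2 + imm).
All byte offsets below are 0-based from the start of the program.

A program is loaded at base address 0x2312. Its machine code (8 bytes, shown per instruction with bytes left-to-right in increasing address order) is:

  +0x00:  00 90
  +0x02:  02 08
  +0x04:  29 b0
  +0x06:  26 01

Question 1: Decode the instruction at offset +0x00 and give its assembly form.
pop %r0

off 0x00: read 00 90 as little → 0x9000
  top 5b → 0x12 → pop [R]
  rd: (w>>9)&0x3=0x0 → %r0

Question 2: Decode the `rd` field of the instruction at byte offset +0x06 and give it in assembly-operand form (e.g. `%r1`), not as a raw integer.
%r0

[06] 26 01 → 0x0126
  op=0x0126>>11=0x0 ⇒ andi (RI)
  rd@[10:9]=0x0 ⇒ %r0
  imm@[8:0]=0x126 ⇒ #294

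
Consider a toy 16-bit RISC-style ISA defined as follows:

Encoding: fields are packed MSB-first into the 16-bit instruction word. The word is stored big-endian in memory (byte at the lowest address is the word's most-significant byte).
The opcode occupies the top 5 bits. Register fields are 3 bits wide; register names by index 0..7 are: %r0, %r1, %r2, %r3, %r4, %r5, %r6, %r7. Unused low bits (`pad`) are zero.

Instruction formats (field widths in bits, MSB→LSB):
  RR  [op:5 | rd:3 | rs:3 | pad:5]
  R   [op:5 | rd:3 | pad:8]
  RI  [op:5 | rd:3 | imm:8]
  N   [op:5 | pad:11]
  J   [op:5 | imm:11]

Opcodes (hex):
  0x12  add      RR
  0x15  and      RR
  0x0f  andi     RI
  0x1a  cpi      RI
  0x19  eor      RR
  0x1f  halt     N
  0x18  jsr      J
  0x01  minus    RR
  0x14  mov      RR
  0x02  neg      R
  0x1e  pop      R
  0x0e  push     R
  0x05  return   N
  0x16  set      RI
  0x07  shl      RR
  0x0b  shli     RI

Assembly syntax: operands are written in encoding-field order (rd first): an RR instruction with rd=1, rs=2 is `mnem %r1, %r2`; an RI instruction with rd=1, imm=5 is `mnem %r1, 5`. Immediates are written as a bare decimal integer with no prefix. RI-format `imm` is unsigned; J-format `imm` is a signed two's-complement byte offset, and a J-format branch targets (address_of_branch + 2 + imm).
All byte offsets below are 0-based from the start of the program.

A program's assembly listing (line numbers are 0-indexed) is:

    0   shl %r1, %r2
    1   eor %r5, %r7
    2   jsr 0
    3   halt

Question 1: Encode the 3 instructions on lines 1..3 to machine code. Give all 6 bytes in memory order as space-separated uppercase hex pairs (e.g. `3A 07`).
L1: eor op=0x19:5|rd=5:3|rs=7:3|pad=0:5 ⇒ 0xcde0 ⇒ big cd e0
L2: jsr op=0x18:5|imm=0:11 ⇒ 0xc000 ⇒ big c0 00
L3: halt op=0x1f:5|pad=0:11 ⇒ 0xf800 ⇒ big f8 00

CD E0 C0 00 F8 00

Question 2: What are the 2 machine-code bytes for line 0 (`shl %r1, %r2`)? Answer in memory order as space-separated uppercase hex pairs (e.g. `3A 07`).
39 40

L0: shl op=0x7:5|rd=1:3|rs=2:3|pad=0:5 ⇒ 0x3940 ⇒ big 39 40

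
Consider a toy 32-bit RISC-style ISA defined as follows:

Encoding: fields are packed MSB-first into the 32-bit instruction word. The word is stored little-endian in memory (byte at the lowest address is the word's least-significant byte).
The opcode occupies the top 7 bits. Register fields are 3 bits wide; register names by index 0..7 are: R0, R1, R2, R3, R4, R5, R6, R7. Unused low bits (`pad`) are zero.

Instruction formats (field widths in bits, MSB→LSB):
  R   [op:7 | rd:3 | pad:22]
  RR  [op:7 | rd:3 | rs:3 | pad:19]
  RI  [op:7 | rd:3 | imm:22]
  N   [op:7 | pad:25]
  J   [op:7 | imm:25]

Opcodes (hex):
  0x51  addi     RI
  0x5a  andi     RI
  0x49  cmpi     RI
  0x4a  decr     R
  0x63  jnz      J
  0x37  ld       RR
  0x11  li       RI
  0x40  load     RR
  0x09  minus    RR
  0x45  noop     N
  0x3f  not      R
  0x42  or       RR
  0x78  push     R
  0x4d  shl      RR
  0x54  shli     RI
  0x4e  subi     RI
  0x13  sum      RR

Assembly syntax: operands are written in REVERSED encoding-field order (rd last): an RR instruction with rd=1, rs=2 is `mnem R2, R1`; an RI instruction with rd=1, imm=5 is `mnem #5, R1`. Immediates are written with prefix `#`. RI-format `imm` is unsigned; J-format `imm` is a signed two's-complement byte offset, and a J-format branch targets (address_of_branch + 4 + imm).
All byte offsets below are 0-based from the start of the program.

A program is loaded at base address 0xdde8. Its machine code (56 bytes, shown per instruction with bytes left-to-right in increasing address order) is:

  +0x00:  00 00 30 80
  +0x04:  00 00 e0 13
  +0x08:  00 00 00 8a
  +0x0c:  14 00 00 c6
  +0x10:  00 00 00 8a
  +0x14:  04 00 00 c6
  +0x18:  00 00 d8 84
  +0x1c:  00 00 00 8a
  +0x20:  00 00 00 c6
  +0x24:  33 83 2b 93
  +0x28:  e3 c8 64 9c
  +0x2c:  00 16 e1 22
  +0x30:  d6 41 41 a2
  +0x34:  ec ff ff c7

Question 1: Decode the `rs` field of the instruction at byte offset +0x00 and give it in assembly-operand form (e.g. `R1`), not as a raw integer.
[00] 00 00 30 80 → 0x80300000
  opcode bits[31:25]=0x40: load/RR
  [24:22] rd=0 = R0
  [21:19] rs=6 = R6

R6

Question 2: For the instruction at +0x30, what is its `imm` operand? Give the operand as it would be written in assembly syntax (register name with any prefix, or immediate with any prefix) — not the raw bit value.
#82390

@+30  little-endian(d6 41 41 a2) = 0xa24141d6
  opcode bits[31:25]=0x51: addi/RI
  rd@[24:22]=0x1 ⇒ R1
  imm@[21:0]=0x141d6 ⇒ #82390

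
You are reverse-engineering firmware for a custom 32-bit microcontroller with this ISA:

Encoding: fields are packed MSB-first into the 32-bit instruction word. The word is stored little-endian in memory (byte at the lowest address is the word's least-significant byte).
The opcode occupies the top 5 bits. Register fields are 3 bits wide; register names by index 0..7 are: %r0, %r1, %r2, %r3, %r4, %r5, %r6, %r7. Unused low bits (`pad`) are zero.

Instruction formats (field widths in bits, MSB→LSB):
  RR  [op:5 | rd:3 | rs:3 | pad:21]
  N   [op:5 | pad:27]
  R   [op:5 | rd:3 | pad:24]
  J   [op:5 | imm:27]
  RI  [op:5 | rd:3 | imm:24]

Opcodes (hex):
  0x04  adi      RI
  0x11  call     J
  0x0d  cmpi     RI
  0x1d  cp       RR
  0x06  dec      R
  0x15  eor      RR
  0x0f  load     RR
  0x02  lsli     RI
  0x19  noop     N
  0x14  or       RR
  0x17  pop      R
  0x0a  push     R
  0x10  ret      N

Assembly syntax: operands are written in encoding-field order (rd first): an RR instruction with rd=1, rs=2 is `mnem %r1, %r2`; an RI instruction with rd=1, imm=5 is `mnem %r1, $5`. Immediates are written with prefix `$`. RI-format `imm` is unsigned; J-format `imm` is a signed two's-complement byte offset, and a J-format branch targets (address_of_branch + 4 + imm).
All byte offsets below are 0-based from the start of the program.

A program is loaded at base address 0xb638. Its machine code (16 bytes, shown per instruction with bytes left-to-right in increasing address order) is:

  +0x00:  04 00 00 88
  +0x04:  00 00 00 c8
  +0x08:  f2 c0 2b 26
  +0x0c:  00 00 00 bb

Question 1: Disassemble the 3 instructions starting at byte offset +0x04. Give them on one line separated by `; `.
[04] 00 00 00 c8 → 0xc8000000
  opcode bits[31:27]=0x19: noop/N
[08] f2 c0 2b 26 → 0x262bc0f2
  opcode bits[31:27]=0x4: adi/RI
  rd: (w>>24)&0x7=0x6 → %r6
  imm: (w>>0)&0xffffff=0x2bc0f2 → $2867442
[0c] 00 00 00 bb → 0xbb000000
  opcode bits[31:27]=0x17: pop/R
  rd: (w>>24)&0x7=0x3 → %r3

noop; adi %r6, $2867442; pop %r3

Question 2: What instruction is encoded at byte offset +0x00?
@+00  little-endian(04 00 00 88) = 0x88000004
  opcode bits[31:27]=0x11: call/J
  imm@[26:0]=0x4 ⇒ $4

call $4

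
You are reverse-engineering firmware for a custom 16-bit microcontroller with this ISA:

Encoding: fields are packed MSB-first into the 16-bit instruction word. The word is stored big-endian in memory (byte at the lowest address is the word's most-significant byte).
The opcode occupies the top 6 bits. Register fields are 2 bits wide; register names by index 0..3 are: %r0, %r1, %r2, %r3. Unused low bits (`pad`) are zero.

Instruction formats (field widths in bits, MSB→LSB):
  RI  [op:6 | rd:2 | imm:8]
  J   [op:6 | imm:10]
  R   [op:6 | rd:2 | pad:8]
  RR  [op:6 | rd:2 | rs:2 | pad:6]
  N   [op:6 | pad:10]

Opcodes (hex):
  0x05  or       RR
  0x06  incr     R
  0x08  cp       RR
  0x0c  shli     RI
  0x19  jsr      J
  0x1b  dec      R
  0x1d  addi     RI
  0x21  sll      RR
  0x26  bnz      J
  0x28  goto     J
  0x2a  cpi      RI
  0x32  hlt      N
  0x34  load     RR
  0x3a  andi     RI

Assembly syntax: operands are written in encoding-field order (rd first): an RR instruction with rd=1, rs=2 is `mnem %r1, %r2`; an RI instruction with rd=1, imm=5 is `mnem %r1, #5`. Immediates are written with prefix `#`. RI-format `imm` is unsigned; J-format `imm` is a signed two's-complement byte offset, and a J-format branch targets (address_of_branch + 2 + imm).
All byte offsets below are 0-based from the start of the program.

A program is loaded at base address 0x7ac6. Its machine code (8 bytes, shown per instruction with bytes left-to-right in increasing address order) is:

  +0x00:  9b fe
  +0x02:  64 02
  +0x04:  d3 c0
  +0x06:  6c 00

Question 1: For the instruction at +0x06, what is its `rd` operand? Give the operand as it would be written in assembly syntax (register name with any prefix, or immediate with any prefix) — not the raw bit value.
%r0

+0x06: 6c 00 ⇒ word 0x6c00 (big)
  top 6b → 0x1b → dec [R]
  rd@[9:8]=0x0 ⇒ %r0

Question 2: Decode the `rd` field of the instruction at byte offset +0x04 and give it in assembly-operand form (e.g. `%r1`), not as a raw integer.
@+04  big-endian(d3 c0) = 0xd3c0
  opcode bits[15:10]=0x34: load/RR
  rd: (w>>8)&0x3=0x3 → %r3
  rs: (w>>6)&0x3=0x3 → %r3

%r3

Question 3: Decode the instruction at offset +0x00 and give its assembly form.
off 0x00: read 9b fe as big → 0x9bfe
  op=0x9bfe>>10=0x26 ⇒ bnz (J)
  imm: (w>>0)&0x3ff=0x3fe (s10→-2) → #-2

bnz #-2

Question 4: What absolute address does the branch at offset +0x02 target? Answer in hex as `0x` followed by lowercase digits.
+0x02: 64 02 ⇒ word 0x6402 (big)
  opcode bits[15:10]=0x19: jsr/J
  imm: (w>>0)&0x3ff=0x2 → #2
  target = base 0x7ac6 + off 0x02 + 2 + imm 2 = 0x7acc

0x7acc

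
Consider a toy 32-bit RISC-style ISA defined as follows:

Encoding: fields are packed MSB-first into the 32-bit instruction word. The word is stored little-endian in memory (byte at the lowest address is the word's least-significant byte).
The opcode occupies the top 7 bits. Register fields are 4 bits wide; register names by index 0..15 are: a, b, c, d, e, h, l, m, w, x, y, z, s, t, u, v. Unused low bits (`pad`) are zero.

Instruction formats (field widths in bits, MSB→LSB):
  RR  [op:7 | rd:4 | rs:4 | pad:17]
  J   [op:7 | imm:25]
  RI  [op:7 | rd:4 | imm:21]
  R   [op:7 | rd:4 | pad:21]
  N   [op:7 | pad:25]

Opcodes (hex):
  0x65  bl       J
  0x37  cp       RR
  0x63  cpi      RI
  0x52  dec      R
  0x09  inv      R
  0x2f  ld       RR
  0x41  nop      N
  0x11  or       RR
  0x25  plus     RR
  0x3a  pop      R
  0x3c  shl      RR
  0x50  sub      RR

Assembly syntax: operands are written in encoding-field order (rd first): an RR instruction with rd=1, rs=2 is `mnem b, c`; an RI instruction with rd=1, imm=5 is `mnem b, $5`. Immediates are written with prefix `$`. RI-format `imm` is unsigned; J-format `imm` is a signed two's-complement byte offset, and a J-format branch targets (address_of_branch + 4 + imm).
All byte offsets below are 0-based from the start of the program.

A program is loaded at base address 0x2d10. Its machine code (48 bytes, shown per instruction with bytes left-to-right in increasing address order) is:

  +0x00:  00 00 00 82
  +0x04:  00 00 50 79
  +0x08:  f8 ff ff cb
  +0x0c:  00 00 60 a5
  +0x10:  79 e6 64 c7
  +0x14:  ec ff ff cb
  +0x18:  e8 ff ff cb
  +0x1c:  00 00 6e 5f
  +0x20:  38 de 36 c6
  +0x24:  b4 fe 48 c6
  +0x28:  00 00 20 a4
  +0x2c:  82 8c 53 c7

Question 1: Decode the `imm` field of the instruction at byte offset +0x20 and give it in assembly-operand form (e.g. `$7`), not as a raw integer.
@+20  little-endian(38 de 36 c6) = 0xc636de38
  top 7b → 0x63 → cpi [RI]
  [24:21] rd=1 = b
  [20:0] imm=1498680 = $1498680

$1498680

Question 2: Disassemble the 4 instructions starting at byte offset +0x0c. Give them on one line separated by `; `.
off 0x0c: read 00 00 60 a5 as little → 0xa5600000
  opcode bits[31:25]=0x52: dec/R
  [24:21] rd=11 = z
off 0x10: read 79 e6 64 c7 as little → 0xc764e679
  opcode bits[31:25]=0x63: cpi/RI
  [24:21] rd=11 = z
  [20:0] imm=321145 = $321145
off 0x14: read ec ff ff cb as little → 0xcbffffec
  opcode bits[31:25]=0x65: bl/J
  [24:0] imm=33554412 (s25→-20) = $-20
off 0x18: read e8 ff ff cb as little → 0xcbffffe8
  opcode bits[31:25]=0x65: bl/J
  [24:0] imm=33554408 (s25→-24) = $-24

dec z; cpi z, $321145; bl $-20; bl $-24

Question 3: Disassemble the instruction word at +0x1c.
ld z, m

+0x1c: 00 00 6e 5f ⇒ word 0x5f6e0000 (little)
  opcode bits[31:25]=0x2f: ld/RR
  rd: (w>>21)&0xf=0xb → z
  rs: (w>>17)&0xf=0x7 → m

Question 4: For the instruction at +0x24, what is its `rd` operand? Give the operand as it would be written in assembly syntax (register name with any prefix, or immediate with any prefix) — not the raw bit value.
off 0x24: read b4 fe 48 c6 as little → 0xc648feb4
  top 7b → 0x63 → cpi [RI]
  [24:21] rd=2 = c
  [20:0] imm=589492 = $589492

c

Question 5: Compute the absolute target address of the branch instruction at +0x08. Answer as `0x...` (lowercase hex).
off 0x08: read f8 ff ff cb as little → 0xcbfffff8
  opcode bits[31:25]=0x65: bl/J
  imm@[24:0]=0x1fffff8 (s25→-8) ⇒ $-8
  target = base 0x2d10 + off 0x08 + 4 + imm -8 = 0x2d14

0x2d14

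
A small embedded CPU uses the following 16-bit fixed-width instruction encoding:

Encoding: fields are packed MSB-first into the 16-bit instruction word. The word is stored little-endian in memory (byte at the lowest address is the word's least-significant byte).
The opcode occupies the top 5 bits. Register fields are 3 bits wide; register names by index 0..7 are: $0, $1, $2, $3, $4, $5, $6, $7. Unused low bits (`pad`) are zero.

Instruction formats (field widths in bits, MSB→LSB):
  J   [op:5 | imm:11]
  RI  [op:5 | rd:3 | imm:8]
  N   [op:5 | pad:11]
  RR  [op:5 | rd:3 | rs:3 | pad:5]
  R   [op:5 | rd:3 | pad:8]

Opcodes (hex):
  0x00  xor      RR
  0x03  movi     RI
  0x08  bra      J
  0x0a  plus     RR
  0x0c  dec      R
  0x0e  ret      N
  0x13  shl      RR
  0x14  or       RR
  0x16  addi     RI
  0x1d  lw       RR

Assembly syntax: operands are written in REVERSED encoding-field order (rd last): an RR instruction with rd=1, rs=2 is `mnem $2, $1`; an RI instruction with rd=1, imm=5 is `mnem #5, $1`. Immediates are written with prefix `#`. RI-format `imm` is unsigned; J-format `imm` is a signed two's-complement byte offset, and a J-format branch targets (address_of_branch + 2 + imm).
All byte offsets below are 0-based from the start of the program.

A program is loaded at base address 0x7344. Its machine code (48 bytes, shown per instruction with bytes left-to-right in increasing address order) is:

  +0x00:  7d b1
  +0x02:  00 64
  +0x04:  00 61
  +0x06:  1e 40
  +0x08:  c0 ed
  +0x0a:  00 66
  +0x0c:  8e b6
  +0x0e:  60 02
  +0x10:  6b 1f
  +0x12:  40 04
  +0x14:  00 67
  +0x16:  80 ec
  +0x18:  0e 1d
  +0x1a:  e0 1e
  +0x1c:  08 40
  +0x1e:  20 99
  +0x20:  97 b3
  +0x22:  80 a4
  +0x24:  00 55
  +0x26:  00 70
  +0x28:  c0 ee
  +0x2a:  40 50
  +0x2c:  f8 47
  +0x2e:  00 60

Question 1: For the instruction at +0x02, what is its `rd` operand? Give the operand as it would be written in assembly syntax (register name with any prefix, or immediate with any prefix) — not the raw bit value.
$4

[02] 00 64 → 0x6400
  opcode bits[15:11]=0xc: dec/R
  rd: (w>>8)&0x7=0x4 → $4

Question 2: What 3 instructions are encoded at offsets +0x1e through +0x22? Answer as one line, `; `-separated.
off 0x1e: read 20 99 as little → 0x9920
  op=0x9920>>11=0x13 ⇒ shl (RR)
  rd: (w>>8)&0x7=0x1 → $1
  rs: (w>>5)&0x7=0x1 → $1
off 0x20: read 97 b3 as little → 0xb397
  op=0xb397>>11=0x16 ⇒ addi (RI)
  rd: (w>>8)&0x7=0x3 → $3
  imm: (w>>0)&0xff=0x97 → #151
off 0x22: read 80 a4 as little → 0xa480
  op=0xa480>>11=0x14 ⇒ or (RR)
  rd: (w>>8)&0x7=0x4 → $4
  rs: (w>>5)&0x7=0x4 → $4

shl $1, $1; addi #151, $3; or $4, $4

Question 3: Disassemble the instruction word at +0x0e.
off 0x0e: read 60 02 as little → 0x0260
  top 5b → 0x0 → xor [RR]
  rd: (w>>8)&0x7=0x2 → $2
  rs: (w>>5)&0x7=0x3 → $3

xor $3, $2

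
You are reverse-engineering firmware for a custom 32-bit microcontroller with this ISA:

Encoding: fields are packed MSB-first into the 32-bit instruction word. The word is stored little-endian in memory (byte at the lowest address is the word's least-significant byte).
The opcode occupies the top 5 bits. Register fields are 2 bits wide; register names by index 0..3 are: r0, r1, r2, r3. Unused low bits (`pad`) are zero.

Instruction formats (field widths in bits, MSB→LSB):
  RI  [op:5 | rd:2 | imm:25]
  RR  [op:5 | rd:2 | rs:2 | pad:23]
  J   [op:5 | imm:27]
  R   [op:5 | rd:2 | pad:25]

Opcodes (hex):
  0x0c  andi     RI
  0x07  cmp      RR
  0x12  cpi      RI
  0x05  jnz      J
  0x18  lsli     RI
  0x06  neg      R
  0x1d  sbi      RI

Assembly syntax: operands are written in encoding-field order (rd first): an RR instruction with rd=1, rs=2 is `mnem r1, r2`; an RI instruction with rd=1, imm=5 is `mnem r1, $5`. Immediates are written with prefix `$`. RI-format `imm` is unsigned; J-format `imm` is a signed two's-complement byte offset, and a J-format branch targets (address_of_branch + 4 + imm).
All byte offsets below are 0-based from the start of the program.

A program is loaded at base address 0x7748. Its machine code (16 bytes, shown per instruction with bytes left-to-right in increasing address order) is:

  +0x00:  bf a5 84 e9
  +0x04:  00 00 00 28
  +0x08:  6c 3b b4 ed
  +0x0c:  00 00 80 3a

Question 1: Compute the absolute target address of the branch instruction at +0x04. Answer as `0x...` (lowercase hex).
[04] 00 00 00 28 → 0x28000000
  opcode bits[31:27]=0x5: jnz/J
  imm@[26:0]=0x0 ⇒ $0
  target = base 0x7748 + off 0x04 + 4 + imm 0 = 0x7750

0x7750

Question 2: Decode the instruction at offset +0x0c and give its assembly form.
off 0x0c: read 00 00 80 3a as little → 0x3a800000
  op=0x3a800000>>27=0x7 ⇒ cmp (RR)
  rd@[26:25]=0x1 ⇒ r1
  rs@[24:23]=0x1 ⇒ r1

cmp r1, r1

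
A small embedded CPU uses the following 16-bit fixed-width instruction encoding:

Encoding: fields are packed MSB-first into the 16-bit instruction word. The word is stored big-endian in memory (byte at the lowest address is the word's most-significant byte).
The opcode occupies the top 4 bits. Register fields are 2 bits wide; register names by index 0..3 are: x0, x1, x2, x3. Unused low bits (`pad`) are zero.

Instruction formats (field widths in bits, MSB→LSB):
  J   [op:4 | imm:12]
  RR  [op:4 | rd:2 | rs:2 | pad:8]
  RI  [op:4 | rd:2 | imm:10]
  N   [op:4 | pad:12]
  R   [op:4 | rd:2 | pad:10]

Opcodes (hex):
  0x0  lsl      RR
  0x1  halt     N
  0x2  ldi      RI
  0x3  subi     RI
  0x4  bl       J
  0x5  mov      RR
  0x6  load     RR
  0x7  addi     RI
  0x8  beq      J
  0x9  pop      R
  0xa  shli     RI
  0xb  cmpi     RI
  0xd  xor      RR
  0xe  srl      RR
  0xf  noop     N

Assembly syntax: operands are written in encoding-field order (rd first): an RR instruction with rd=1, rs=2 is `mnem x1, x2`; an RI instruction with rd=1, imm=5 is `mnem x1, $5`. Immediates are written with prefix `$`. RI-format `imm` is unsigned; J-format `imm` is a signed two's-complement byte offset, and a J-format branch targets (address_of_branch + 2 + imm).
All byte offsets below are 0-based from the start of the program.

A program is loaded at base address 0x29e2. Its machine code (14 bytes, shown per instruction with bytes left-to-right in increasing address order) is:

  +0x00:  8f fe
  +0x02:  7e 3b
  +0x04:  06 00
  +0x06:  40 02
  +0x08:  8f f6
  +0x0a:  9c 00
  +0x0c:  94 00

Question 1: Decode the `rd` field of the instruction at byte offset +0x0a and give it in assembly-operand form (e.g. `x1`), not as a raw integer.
off 0x0a: read 9c 00 as big → 0x9c00
  opcode bits[15:12]=0x9: pop/R
  rd@[11:10]=0x3 ⇒ x3

x3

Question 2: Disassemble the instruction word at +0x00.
[00] 8f fe → 0x8ffe
  top 4b → 0x8 → beq [J]
  imm@[11:0]=0xffe (s12→-2) ⇒ $-2

beq $-2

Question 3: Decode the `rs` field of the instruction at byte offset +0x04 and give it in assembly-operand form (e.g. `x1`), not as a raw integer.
@+04  big-endian(06 00) = 0x0600
  opcode bits[15:12]=0x0: lsl/RR
  [11:10] rd=1 = x1
  [9:8] rs=2 = x2

x2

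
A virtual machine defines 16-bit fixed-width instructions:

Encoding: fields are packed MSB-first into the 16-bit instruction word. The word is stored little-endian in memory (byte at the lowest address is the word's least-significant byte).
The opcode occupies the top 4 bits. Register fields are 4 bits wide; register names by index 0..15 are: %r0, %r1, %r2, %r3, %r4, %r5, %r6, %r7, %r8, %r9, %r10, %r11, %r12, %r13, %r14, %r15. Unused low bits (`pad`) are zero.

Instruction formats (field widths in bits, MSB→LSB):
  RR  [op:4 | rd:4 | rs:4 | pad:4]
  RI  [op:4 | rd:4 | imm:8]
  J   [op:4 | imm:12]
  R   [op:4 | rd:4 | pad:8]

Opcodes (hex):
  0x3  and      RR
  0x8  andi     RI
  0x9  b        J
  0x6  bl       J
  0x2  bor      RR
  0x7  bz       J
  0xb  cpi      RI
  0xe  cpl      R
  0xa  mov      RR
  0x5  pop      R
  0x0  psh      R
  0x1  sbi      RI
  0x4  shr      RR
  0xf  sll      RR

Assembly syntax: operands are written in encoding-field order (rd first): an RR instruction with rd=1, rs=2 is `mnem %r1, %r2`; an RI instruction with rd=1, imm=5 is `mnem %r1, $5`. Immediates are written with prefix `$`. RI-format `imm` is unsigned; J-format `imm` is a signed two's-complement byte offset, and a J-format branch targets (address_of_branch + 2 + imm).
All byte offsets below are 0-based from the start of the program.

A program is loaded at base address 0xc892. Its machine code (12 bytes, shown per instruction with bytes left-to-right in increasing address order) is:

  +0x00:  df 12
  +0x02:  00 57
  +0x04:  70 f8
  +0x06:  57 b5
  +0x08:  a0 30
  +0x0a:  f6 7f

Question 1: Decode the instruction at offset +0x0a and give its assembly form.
bz $-10

@+0a  little-endian(f6 7f) = 0x7ff6
  top 4b → 0x7 → bz [J]
  imm@[11:0]=0xff6 (s12→-10) ⇒ $-10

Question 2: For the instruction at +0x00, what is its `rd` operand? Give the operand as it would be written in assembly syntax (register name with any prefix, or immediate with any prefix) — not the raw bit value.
%r2

off 0x00: read df 12 as little → 0x12df
  op=0x12df>>12=0x1 ⇒ sbi (RI)
  [11:8] rd=2 = %r2
  [7:0] imm=223 = $223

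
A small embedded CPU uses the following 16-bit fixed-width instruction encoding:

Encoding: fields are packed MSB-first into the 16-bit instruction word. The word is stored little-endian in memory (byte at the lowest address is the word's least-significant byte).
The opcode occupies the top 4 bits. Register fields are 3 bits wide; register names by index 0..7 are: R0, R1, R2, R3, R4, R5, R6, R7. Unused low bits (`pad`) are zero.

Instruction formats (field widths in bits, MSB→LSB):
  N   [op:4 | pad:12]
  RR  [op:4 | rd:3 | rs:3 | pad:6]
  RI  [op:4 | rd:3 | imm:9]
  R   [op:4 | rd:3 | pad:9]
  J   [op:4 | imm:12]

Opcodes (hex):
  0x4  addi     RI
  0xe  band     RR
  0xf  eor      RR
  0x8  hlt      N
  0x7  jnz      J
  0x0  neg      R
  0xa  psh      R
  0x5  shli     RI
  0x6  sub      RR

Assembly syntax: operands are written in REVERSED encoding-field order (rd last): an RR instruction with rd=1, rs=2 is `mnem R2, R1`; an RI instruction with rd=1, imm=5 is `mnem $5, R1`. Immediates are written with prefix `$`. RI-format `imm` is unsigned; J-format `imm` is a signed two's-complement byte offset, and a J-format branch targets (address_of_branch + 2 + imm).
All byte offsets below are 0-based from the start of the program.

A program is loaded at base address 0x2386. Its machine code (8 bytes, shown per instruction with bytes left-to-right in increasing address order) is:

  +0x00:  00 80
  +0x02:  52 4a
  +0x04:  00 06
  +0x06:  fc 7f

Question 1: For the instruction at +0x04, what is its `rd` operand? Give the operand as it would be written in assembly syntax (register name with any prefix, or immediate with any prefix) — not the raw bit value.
[04] 00 06 → 0x0600
  opcode bits[15:12]=0x0: neg/R
  [11:9] rd=3 = R3

R3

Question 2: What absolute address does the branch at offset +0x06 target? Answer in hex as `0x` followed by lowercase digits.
0x238a

[06] fc 7f → 0x7ffc
  op=0x7ffc>>12=0x7 ⇒ jnz (J)
  imm@[11:0]=0xffc (s12→-4) ⇒ $-4
  target = base 0x2386 + off 0x06 + 2 + imm -4 = 0x238a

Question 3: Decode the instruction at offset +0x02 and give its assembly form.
@+02  little-endian(52 4a) = 0x4a52
  top 4b → 0x4 → addi [RI]
  [11:9] rd=5 = R5
  [8:0] imm=82 = $82

addi $82, R5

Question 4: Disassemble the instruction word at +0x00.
hlt

@+00  little-endian(00 80) = 0x8000
  op=0x8000>>12=0x8 ⇒ hlt (N)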